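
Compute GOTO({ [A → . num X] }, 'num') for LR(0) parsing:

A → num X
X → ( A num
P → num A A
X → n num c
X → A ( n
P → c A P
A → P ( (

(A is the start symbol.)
{ [A → . P ( (], [A → . num X], [A → num . X], [P → . c A P], [P → . num A A], [X → . ( A num], [X → . A ( n], [X → . n num c] }

GOTO(I, 'num') = CLOSURE({ [A → αX.β] : [A → α.Xβ] ∈ I, X = 'num' })

Items with dot before 'num', with the dot advanced:
  [A → . num X] → [A → num . X]
Closure of the advanced items:
  [A → num . X] has the dot before X: add [X → . ( A num], [X → . n num c], [X → . A ( n]
  [X → . A ( n] has the dot before A: add [A → . num X], [A → . P ( (]
  [A → . P ( (] has the dot before P: add [P → . num A A], [P → . c A P]

GOTO = { [A → . P ( (], [A → . num X], [A → num . X], [P → . c A P], [P → . num A A], [X → . ( A num], [X → . A ( n], [X → . n num c] }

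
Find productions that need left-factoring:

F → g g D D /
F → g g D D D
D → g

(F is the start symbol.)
Left-factoring is needed when two productions for the same non-terminal
share a common prefix on the right-hand side.

Productions for F:
  F → g g D D /
  F → g g D D D

Found common prefix 'g g D D' in productions for F

Answer: Yes, F has productions with common prefix 'g g D D'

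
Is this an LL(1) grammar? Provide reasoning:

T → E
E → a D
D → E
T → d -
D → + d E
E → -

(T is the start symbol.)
Yes, the grammar is LL(1).

Relevant sets:
  FIRST(E) = { '-', 'a' }

For T:
  PREDICT(T → E) = { '-', 'a' }
  PREDICT(T → d '-') = { 'd' }
For E:
  PREDICT(E → a D) = { 'a' }
  PREDICT(E → '-') = { '-' }
For D:
  PREDICT(D → E) = { '-', 'a' }
  PREDICT(D → '+' d E) = { '+' }

All predict sets are disjoint. The grammar IS LL(1).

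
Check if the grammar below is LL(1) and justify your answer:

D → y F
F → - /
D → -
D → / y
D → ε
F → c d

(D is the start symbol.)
A grammar is LL(1) if for each non-terminal N with multiple productions, the predict sets of those productions are pairwise disjoint, where PREDICT(N → α) = (FIRST(α) \ {ε}) ∪ (FOLLOW(N) if α ⇒* ε).

Relevant sets:
  FOLLOW(D) = { $ }

For D:
  PREDICT(D → y F) = { 'y' }
  PREDICT(D → '-') = { '-' }
  PREDICT(D → '/' y) = { '/' }
  PREDICT(D → ε) = { $ }
For F:
  PREDICT(F → '-' '/') = { '-' }
  PREDICT(F → c d) = { 'c' }

All predict sets are disjoint. The grammar IS LL(1).

Answer: Yes, the grammar is LL(1).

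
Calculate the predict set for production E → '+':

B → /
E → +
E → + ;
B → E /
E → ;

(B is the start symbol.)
PREDICT(E → '+') = (FIRST(RHS) \ {ε}) ∪ (FOLLOW(E) if ε ∈ FIRST(RHS), i.e. RHS ⇒* ε)
FIRST('+') = { '+' }
ε ∉ FIRST('+'), so FOLLOW(E) is not added.
PREDICT(E → '+') = { '+' }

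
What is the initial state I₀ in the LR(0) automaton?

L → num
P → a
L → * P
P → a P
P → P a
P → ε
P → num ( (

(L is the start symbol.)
{ [L → . * P], [L → . num], [L' → . L] }

First, augment the grammar with L' → L
I₀ = CLOSURE({ [L' → . L] }):
  [L' → . L] has the dot before L: add [L → . num], [L → . * P]
No further items can be added.

I₀ = { [L → . * P], [L → . num], [L' → . L] }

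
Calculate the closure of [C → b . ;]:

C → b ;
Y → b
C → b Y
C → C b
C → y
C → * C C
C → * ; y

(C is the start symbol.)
{ [C → b . ;] }

To compute CLOSURE, for each item [A → α.Bβ] where B is a non-terminal, add [B → .γ] for all productions B → γ; repeat for the newly added items until nothing changes.

Start with: [C → b . ;]
The dot precedes the terminal ';', so nothing is added.

CLOSURE = { [C → b . ;] }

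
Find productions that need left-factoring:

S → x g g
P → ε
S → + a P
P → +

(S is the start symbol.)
No, left-factoring is not needed

Left-factoring is needed when two productions for the same non-terminal
share a common prefix on the right-hand side.

Productions for S:
  S → x g g
  S → + a P
Productions for P:
  P → ε
  P → +

No common prefixes found.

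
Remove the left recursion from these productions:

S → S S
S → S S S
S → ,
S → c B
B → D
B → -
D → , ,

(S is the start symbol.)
S → , S'
S → c B S'
S' → S S'
S' → S S S'
S' → ε
B → D
B → -
D → , ,

S is directly left-recursive. The standard transformation for
  A → A α₁ | ... | A α_m | β₁ | ... | β_n
is
  A  → β₁ A' | ... | β_n A'
  A' → α₁ A' | ... | α_m A' | ε

S → , becomes S → , S'
S → c B becomes S → c B S'
S → S S becomes S' → S S'
S → S S S becomes S' → S S S'
Add S' → ε

Productions for other non-terminals are unchanged:
  B → D
  B → -
  D → , ,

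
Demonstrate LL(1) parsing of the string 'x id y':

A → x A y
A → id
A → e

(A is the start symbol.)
LL(1) parsing maintains a stack (initially the start symbol over $) and the input. At each step: if the stack top is a terminal, match it against the current input token; if it is a non-terminal N, replace it with the RHS of M[N, lookahead] (the unique production whose predict set contains the lookahead).

Stack is shown with the top on the left.

Stack    Input     Action
-------------------------
A $      x id y $  output A → x A y
x A y $  x id y $  match 'x'
A y $    id y $    output A → id
id y $   id y $    match 'id'
y $      y $       match 'y'
$        $         accept

The string is accepted.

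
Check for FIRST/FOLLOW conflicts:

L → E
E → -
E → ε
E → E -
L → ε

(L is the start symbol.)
A FIRST/FOLLOW conflict occurs when a non-terminal N has a nullable alternative N → β (β ⇒* ε) and another alternative N → α with FIRST(α) ∩ FOLLOW(N) ≠ ∅: on such a lookahead the parser cannot decide between expanding α and letting N vanish via β.

Nullable non-terminals: E, L.
FIRST sets used below: FIRST(E) = { '-', ε }

E: nullable alternative(s) E → ε; FOLLOW(E) = { $, '-' }
  E → -: FIRST \ {ε} = { '-' } — overlaps FOLLOW(E) on { '-' }: CONFLICT
  E → ε: FIRST \ {ε} = { } — this is the only nullable alternative, skip
  E → E -: FIRST \ {ε} = { '-' } — overlaps FOLLOW(E) on { '-' }: CONFLICT

L: nullable alternative(s) L → E, L → ε; FOLLOW(L) = { $ }
  L → E: FIRST \ {ε} = { '-' } — disjoint from FOLLOW(L)
  L → ε: FIRST \ {ε} = { } — disjoint from FOLLOW(L)

So the grammar has 2 FIRST/FOLLOW conflicts (marked CONFLICT above).

Answer: Yes. E → '-' with FOLLOW(E) on { '-' }; E → E '-' with FOLLOW(E) on { '-' }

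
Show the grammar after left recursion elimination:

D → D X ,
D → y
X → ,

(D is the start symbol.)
D → y D'
D' → X , D'
D' → ε
X → ,

D is directly left-recursive. The standard transformation for
  A → A α₁ | ... | A α_m | β₁ | ... | β_n
is
  A  → β₁ A' | ... | β_n A'
  A' → α₁ A' | ... | α_m A' | ε

D → y becomes D → y D'
D → D X , becomes D' → X , D'
Add D' → ε

Productions for other non-terminals are unchanged:
  X → ,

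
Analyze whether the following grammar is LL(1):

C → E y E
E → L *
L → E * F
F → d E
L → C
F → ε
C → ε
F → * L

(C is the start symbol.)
No. Predict set conflict for C: { '*' }

A grammar is LL(1) if for each non-terminal N with multiple productions, the predict sets of those productions are pairwise disjoint, where PREDICT(N → α) = (FIRST(α) \ {ε}) ∪ (FOLLOW(N) if α ⇒* ε).

Relevant sets:
  FIRST(E) = { '*' }
  FIRST(C) = { '*', ε }
  FOLLOW(C) = { $, '*' }
  FOLLOW(L) = { '*' }
  FOLLOW(F) = { '*' }

For C:
  PREDICT(C → E y E) = { '*' }
  PREDICT(C → ε) = { $, '*' }
For L:
  PREDICT(L → E '*' F) = { '*' }
  PREDICT(L → C) = { '*' }
For F:
  PREDICT(F → d E) = { 'd' }
  PREDICT(F → ε) = { '*' }
  PREDICT(F → '*' L) = { '*' }
E has a single production, so nothing to check there.

Conflict found: Predict set conflict for C: { '*' }
The grammar is NOT LL(1).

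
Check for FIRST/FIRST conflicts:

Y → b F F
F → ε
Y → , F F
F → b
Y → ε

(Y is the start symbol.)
No FIRST/FIRST conflicts.

A FIRST/FIRST conflict occurs when two productions N → α and N → β for the same non-terminal have FIRST(α) ∩ FIRST(β) ≠ ∅ (with ε ∈ FIRST of a nullable right-hand side, so two nullable alternatives also conflict).

Productions for Y:
  Y → b F F: FIRST = { 'b' }
  Y → , F F: FIRST = { ',' }
  Y → ε: FIRST = { ε }
Productions for F:
  F → ε: FIRST = { ε }
  F → b: FIRST = { 'b' }

All alternatives of each non-terminal have pairwise disjoint FIRST sets.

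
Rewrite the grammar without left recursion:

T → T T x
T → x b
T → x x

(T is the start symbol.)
T is directly left-recursive. The standard transformation for
  A → A α₁ | ... | A α_m | β₁ | ... | β_n
is
  A  → β₁ A' | ... | β_n A'
  A' → α₁ A' | ... | α_m A' | ε

T → x b becomes T → x b T'
T → x x becomes T → x x T'
T → T T x becomes T' → T x T'
Add T' → ε

Resulting grammar:
T → x b T'
T → x x T'
T' → T x T'
T' → ε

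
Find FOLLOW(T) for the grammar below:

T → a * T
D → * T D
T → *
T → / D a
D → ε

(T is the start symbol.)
T is the start symbol, so $ ∈ FOLLOW(T).
In T → a * T: T is at the end; this adds FOLLOW(T) to itself — nothing new
In D → * T D: T is followed by D, add FIRST(D) \ {ε} = { '*' }
  D is nullable, so also add FOLLOW(D)

The FOLLOW sets referred to above (computed the same way, to a fixed point):
  FOLLOW(D) = { 'a' }

Taking the union: FOLLOW(T) = { $, '*', 'a' }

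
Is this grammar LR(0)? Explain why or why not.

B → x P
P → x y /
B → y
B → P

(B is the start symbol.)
A grammar is LR(0) if no state in the canonical LR(0) collection has:
  - both a shift item (dot before a terminal) and a complete item (shift-reduce conflict), or
  - two or more complete items (reduce-reduce conflict; the accept item [B' → B .] counts as a complete item here).

Augment with B' → B and build the canonical LR(0) collection (I0 = CLOSURE({[B' → . B]}), then GOTO on every symbol after a dot until no new states appear). It has 9 states:
  I0: { [B → . P], [B → . x P], [B → . y], [B' → . B], [P → . x y /] }  — shift
  I1: { [B' → B .] }  — accept
  I2: { [B → P .] }  — reduce
  I3: { [B → x . P], [P → . x y /], [P → x . y /] }  — shift
  I4: { [B → y .] }  — reduce
  I5: { [B → x P .] }  — reduce
  I6: { [P → x . y /] }  — shift
  I7: { [P → x y . /] }  — shift
  I8: { [P → x y / .] }  — reduce

Every state is either a pure shift/goto state or contains exactly one complete item and nothing to shift — no conflicts. The grammar is LR(0).

Answer: Yes, the grammar is LR(0)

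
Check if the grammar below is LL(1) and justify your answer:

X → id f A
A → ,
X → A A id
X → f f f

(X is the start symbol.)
A grammar is LL(1) if for each non-terminal N with multiple productions, the predict sets of those productions are pairwise disjoint, where PREDICT(N → α) = (FIRST(α) \ {ε}) ∪ (FOLLOW(N) if α ⇒* ε).

Relevant sets:
  FIRST(A) = { ',' }

For X:
  PREDICT(X → id f A) = { 'id' }
  PREDICT(X → A A id) = { ',' }
  PREDICT(X → f f f) = { 'f' }
A has a single production, so nothing to check there.

All predict sets are disjoint. The grammar IS LL(1).

Answer: Yes, the grammar is LL(1).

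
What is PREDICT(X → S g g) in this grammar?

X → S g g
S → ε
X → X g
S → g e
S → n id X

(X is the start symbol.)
{ 'g', 'n' }

PREDICT(X → S g g) = (FIRST(RHS) \ {ε}) ∪ (FOLLOW(X) if ε ∈ FIRST(RHS), i.e. RHS ⇒* ε)
FIRST(S) = { 'g', 'n', ε }
FIRST(S g g) = { 'g', 'n' }
ε ∉ FIRST(S g g), so FOLLOW(X) is not added.
PREDICT(X → S g g) = { 'g', 'n' }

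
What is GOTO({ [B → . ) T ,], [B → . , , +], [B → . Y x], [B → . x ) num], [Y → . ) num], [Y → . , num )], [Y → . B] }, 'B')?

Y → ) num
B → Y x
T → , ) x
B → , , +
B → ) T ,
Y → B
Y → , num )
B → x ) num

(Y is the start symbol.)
GOTO(I, 'B') = CLOSURE({ [A → αX.β] : [A → α.Xβ] ∈ I, X = 'B' })

Items with dot before 'B', with the dot advanced:
  [Y → . B] → [Y → B .]
Closure adds nothing (no advanced item has the dot before a non-terminal).

GOTO = { [Y → B .] }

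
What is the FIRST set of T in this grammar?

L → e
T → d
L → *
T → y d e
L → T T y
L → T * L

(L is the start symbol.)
{ 'd', 'y' }

To compute FIRST(T), examine every production with T on the left-hand side, reading each right-hand side left to right until a non-nullable symbol is reached.

From T → d:
  - d is a terminal: add 'd' and stop
From T → y d e:
  - y is a terminal: add 'y' and stop

Collecting: FIRST(T) = { 'd', 'y' }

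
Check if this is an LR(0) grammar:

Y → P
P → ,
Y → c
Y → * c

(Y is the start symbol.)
A grammar is LR(0) if no state in the canonical LR(0) collection has:
  - both a shift item (dot before a terminal) and a complete item (shift-reduce conflict), or
  - two or more complete items (reduce-reduce conflict; the accept item [Y' → Y .] counts as a complete item here).

Augment with Y' → Y and build the canonical LR(0) collection (I0 = CLOSURE({[Y' → . Y]}), then GOTO on every symbol after a dot until no new states appear). It has 7 states:
  I0: { [P → . ,], [Y → . * c], [Y → . P], [Y → . c], [Y' → . Y] }  — shift
  I1: { [Y → * . c] }  — shift
  I2: { [P → , .] }  — reduce
  I3: { [Y → P .] }  — reduce
  I4: { [Y' → Y .] }  — accept
  I5: { [Y → c .] }  — reduce
  I6: { [Y → * c .] }  — reduce

Every state is either a pure shift/goto state or contains exactly one complete item and nothing to shift — no conflicts. The grammar is LR(0).

Answer: Yes, the grammar is LR(0)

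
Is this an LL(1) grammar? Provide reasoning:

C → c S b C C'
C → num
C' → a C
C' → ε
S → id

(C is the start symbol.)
No. Predict set conflict for C': { 'a' }

A grammar is LL(1) if for each non-terminal N with multiple productions, the predict sets of those productions are pairwise disjoint, where PREDICT(N → α) = (FIRST(α) \ {ε}) ∪ (FOLLOW(N) if α ⇒* ε).

Relevant sets:
  FOLLOW(C') = { $, 'a' }

For C:
  PREDICT(C → c S b C C') = { 'c' }
  PREDICT(C → num) = { 'num' }
For C':
  PREDICT(C' → a C) = { 'a' }
  PREDICT(C' → ε) = { $, 'a' }
S has a single production, so nothing to check there.

Conflict found: Predict set conflict for C': { 'a' }
The grammar is NOT LL(1).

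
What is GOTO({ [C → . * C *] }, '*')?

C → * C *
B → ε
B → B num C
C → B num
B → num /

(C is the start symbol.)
GOTO(I, '*') = CLOSURE({ [A → αX.β] : [A → α.Xβ] ∈ I, X = '*' })

Items with dot before '*', with the dot advanced:
  [C → . * C *] → [C → * . C *]
Closure of the advanced items:
  [C → * . C *] has the dot before C: add [C → . * C *], [C → . B num]
  [C → . B num] has the dot before B: add [B → .], [B → . B num C], [B → . num /]

GOTO = { [B → . B num C], [B → . num /], [B → .], [C → * . C *], [C → . * C *], [C → . B num] }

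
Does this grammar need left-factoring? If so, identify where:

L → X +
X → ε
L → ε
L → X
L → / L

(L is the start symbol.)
Yes, L has productions with common prefix 'X'

Left-factoring is needed when two productions for the same non-terminal
share a common prefix on the right-hand side.

Productions for L:
  L → X +
  L → ε
  L → X
  L → / L

Found common prefix 'X' in productions for L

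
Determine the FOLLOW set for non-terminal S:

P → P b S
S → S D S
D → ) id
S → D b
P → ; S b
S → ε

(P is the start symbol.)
{ $, ')', 'b' }

To compute FOLLOW(S), find every occurrence of S on a right-hand side N → α S β: add FIRST(β) \ {ε}, and if β is empty or nullable also add FOLLOW(N). Iterate to a fixed point.

In P → P b S: S is at the end, add FOLLOW(P)
In S → S D S: S is followed by D S, add FIRST(D S) \ {ε} = { ')' }
In S → S D S: S is at the end; this adds FOLLOW(S) to itself — nothing new
In P → ; S b: S is followed by b, add FIRST(b) \ {ε} = { 'b' }

The FOLLOW sets referred to above (computed the same way, to a fixed point):
  FOLLOW(P) = { $, 'b' }

Taking the union: FOLLOW(S) = { $, ')', 'b' }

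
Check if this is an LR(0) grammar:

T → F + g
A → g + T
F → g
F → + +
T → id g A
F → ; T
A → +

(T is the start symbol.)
Yes, the grammar is LR(0)

Augment with T' → T and build the canonical LR(0) collection (I0 = CLOSURE({[T' → . T]}), then GOTO on every symbol after a dot until no new states appear). It has 17 states:
  I0: { [F → . + +], [F → . ; T], [F → . g], [T → . F + g], [T → . id g A], [T' → . T] }  — shift
  I1: { [F → + . +] }  — shift
  I2: { [F → . + +], [F → . ; T], [F → . g], [F → ; . T], [T → . F + g], [T → . id g A] }  — shift
  I3: { [T → F . + g] }  — shift
  I4: { [T' → T .] }  — accept
  I5: { [F → g .] }  — reduce
  I6: { [T → id . g A] }  — shift
  I7: { [A → . +], [A → . g + T], [T → id g . A] }  — shift
  I8: { [A → + .] }  — reduce
  I9: { [T → id g A .] }  — reduce
  I10: { [A → g . + T] }  — shift
  I11: { [A → g + . T], [F → . + +], [F → . ; T], [F → . g], [T → . F + g], [T → . id g A] }  — shift
  I12: { [A → g + T .] }  — reduce
  I13: { [T → F + . g] }  — shift
  I14: { [T → F + g .] }  — reduce
  I15: { [F → ; T .] }  — reduce
  I16: { [F → + + .] }  — reduce

Every state is either a pure shift/goto state or contains exactly one complete item and nothing to shift — no conflicts. The grammar is LR(0).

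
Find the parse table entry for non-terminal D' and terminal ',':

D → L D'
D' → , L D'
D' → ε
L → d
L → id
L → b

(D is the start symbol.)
D' → , L D'

To find M[D', ','], we find productions for D' where ',' is in the predict set (PREDICT(N → α) = (FIRST(α) \ {ε}) ∪ (FOLLOW(N) if α ⇒* ε)).

Relevant sets:
  FOLLOW(D') = { $ }

D' → , L D': PREDICT = { ',' }
  ',' is in predict set, so this production goes in M[D', ',']
D' → ε: PREDICT = { $ }

M[D', ','] = D' → , L D'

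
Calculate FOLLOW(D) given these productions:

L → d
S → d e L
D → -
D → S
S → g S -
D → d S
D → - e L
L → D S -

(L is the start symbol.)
In L → D S -: D is followed by S '-', add FIRST(S '-') \ {ε} = { 'd', 'g' }

Taking the union: FOLLOW(D) = { 'd', 'g' }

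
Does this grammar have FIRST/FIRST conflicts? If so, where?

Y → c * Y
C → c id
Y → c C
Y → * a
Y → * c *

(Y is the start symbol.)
Yes. Y → c '*' Y / Y → c C on { 'c' }; Y → '*' a / Y → '*' c '*' on { '*' }

A FIRST/FIRST conflict occurs when two productions N → α and N → β for the same non-terminal have FIRST(α) ∩ FIRST(β) ≠ ∅ (with ε ∈ FIRST of a nullable right-hand side, so two nullable alternatives also conflict).

Productions for Y:
  Y → c * Y: FIRST = { 'c' }
  Y → c C: FIRST = { 'c' }
  Y → * a: FIRST = { '*' }
  Y → * c *: FIRST = { '*' }
C has only one production, so no FIRST/FIRST conflict is possible there.

Conflict for Y: Y → c * Y and Y → c C
  Overlap: { 'c' }
Conflict for Y: Y → * a and Y → * c *
  Overlap: { '*' }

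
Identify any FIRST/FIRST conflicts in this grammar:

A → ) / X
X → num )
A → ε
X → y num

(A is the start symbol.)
No FIRST/FIRST conflicts.

Productions for A:
  A → ) / X: FIRST = { ')' }
  A → ε: FIRST = { ε }
Productions for X:
  X → num ): FIRST = { 'num' }
  X → y num: FIRST = { 'y' }

All alternatives of each non-terminal have pairwise disjoint FIRST sets.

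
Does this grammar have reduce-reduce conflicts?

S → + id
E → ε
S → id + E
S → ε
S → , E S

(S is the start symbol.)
No reduce-reduce conflicts

Augment with S' → S and build the canonical LR(0) collection (I0 = CLOSURE({[S' → . S]}), then GOTO on every symbol after a dot until no new states appear). It has 10 states:
  I0: { [S → . + id], [S → . , E S], [S → . id + E], [S → .], [S' → . S] }  — shift, reduce
  I1: { [S → + . id] }  — shift
  I2: { [E → .], [S → , . E S] }  — reduce
  I3: { [S' → S .] }  — accept
  I4: { [S → id . + E] }  — shift
  I5: { [E → .], [S → id + . E] }  — reduce
  I6: { [S → id + E .] }  — reduce
  I7: { [S → , E . S], [S → . + id], [S → . , E S], [S → . id + E], [S → .] }  — shift, reduce
  I8: { [S → , E S .] }  — reduce
  I9: { [S → + id .] }  — reduce

No state contains more than one complete item.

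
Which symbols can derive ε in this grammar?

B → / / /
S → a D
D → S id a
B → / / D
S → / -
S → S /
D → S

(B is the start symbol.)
A non-terminal is nullable if it can derive ε (the empty string): either it has an ε-production, or it has a production whose right-hand side consists entirely of nullable non-terminals.

There are no ε-productions, so no non-terminal can derive ε.
No non-terminals are nullable.

Answer: None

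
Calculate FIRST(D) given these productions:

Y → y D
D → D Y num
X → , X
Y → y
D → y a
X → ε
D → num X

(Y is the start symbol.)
{ 'num', 'y' }

To compute FIRST(D), examine every production with D on the left-hand side, reading each right-hand side left to right until a non-nullable symbol is reached.

From D → D Y num:
  - D is the symbol being defined: contributes nothing new
    D is not nullable, so stop
From D → y a:
  - y is a terminal: add 'y' and stop
From D → num X:
  - num is a terminal: add 'num' and stop

Collecting: FIRST(D) = { 'num', 'y' }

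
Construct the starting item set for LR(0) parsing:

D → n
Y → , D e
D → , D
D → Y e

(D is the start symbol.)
{ [D → . , D], [D → . Y e], [D → . n], [D' → . D], [Y → . , D e] }

First, augment the grammar with D' → D
I₀ = CLOSURE({ [D' → . D] }):
  [D' → . D] has the dot before D: add [D → . n], [D → . , D], [D → . Y e]
  [D → . Y e] has the dot before Y: add [Y → . , D e]
No further items can be added.

I₀ = { [D → . , D], [D → . Y e], [D → . n], [D' → . D], [Y → . , D e] }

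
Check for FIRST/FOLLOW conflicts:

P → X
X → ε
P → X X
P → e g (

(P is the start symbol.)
No FIRST/FOLLOW conflicts.

Nullable non-terminals: P, X.
FIRST sets used below: FIRST(X) = { ε }

P: nullable alternative(s) P → X, P → X X; FOLLOW(P) = { $ }
  P → X: FIRST \ {ε} = { } — disjoint from FOLLOW(P)
  P → X X: FIRST \ {ε} = { } — disjoint from FOLLOW(P)
  P → e g (: FIRST \ {ε} = { 'e' } — disjoint from FOLLOW(P)
X has a nullable alternative but only one production, so nothing to check.

No FIRST/FOLLOW conflicts found.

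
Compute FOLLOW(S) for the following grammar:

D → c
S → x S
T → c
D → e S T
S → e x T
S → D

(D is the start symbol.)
{ 'c' }

In S → x S: S is at the end; this adds FOLLOW(S) to itself — nothing new
In D → e S T: S is followed by T, add FIRST(T) \ {ε} = { 'c' }

Taking the union: FOLLOW(S) = { 'c' }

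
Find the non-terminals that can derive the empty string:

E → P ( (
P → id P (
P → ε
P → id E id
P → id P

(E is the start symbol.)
ε-productions: P → ε
So P is immediately nullable.
No further non-terminal can be added: every production for the remaining non-terminals contains a terminal or a non-nullable non-terminal.
Nullable = { 'P' }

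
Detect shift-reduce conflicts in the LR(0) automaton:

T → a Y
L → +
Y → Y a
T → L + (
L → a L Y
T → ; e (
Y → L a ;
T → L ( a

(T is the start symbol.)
Yes — I7: [T → a Y .] vs [Y → Y . a]; I11: [L → a L Y .] vs [Y → Y . a]

Augment with T' → T and build the canonical LR(0) collection (I0 = CLOSURE({[T' → . T]}), then GOTO on every symbol after a dot until no new states appear). It has 22 states:
  I0: { [L → . +], [L → . a L Y], [T → . ; e (], [T → . L ( a], [T → . L + (], [T → . a Y], [T' → . T] }  — shift
  I1: { [L → + .] }  — reduce
  I2: { [T → ; . e (] }  — shift
  I3: { [T → L . ( a], [T → L . + (] }  — shift
  I4: { [T' → T .] }  — accept
  I5: { [L → . +], [L → . a L Y], [L → a . L Y], [T → a . Y], [Y → . L a ;], [Y → . Y a] }  — shift
  I6: { [L → . +], [L → . a L Y], [L → a L . Y], [Y → . L a ;], [Y → . Y a], [Y → L . a ;] }  — shift
  I7: { [T → a Y .], [Y → Y . a] }  — shift, reduce
  I8: { [L → . +], [L → . a L Y], [L → a . L Y] }  — shift
  I9: { [L → . +], [L → . a L Y], [L → a L . Y], [Y → . L a ;], [Y → . Y a] }  — shift
  I10: { [Y → L . a ;] }  — shift
  I11: { [L → a L Y .], [Y → Y . a] }  — shift, reduce
  I12: { [Y → Y a .] }  — reduce
  I13: { [Y → L a . ;] }  — shift
  I14: { [Y → L a ; .] }  — reduce
  I15: { [L → . +], [L → . a L Y], [L → a . L Y], [Y → L a . ;] }  — shift
  I16: { [T → L ( . a] }  — shift
  I17: { [T → L + . (] }  — shift
  I18: { [T → L + ( .] }  — reduce
  I19: { [T → L ( a .] }  — reduce
  I20: { [T → ; e . (] }  — shift
  I21: { [T → ; e ( .] }  — reduce

I7 contains reduce item [T → a Y .] and shift item [Y → Y . a] — shift-reduce conflict.
I11 contains reduce item [L → a L Y .] and shift item [Y → Y . a] — shift-reduce conflict.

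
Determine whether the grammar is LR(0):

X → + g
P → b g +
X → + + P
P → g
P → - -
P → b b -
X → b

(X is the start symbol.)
Augment with X' → X and build the canonical LR(0) collection (I0 = CLOSURE({[X' → . X]}), then GOTO on every symbol after a dot until no new states appear). It has 15 states:
  I0: { [X → . + + P], [X → . + g], [X → . b], [X' → . X] }  — shift
  I1: { [X → + . + P], [X → + . g] }  — shift
  I2: { [X' → X .] }  — accept
  I3: { [X → b .] }  — reduce
  I4: { [P → . - -], [P → . b b -], [P → . b g +], [P → . g], [X → + + . P] }  — shift
  I5: { [X → + g .] }  — reduce
  I6: { [P → - . -] }  — shift
  I7: { [X → + + P .] }  — reduce
  I8: { [P → b . b -], [P → b . g +] }  — shift
  I9: { [P → g .] }  — reduce
  I10: { [P → b b . -] }  — shift
  I11: { [P → b g . +] }  — shift
  I12: { [P → b g + .] }  — reduce
  I13: { [P → b b - .] }  — reduce
  I14: { [P → - - .] }  — reduce

Every state is either a pure shift/goto state or contains exactly one complete item and nothing to shift — no conflicts. The grammar is LR(0).

Answer: Yes, the grammar is LR(0)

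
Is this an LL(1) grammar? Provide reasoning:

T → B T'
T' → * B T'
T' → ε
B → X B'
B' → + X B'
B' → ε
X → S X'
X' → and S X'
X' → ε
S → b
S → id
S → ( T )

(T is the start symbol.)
Yes, the grammar is LL(1).

Relevant sets:
  FOLLOW(T') = { $, ')' }
  FOLLOW(B') = { $, ')', '*' }
  FOLLOW(X') = { $, ')', '*', '+' }

For T':
  PREDICT(T' → '*' B T') = { '*' }
  PREDICT(T' → ε) = { $, ')' }
For B':
  PREDICT(B' → '+' X B') = { '+' }
  PREDICT(B' → ε) = { $, ')', '*' }
For X':
  PREDICT(X' → and S X') = { 'and' }
  PREDICT(X' → ε) = { $, ')', '*', '+' }
For S:
  PREDICT(S → b) = { 'b' }
  PREDICT(S → id) = { 'id' }
  PREDICT(S → '(' T ')') = { '(' }
T, B, X have a single production, so nothing to check there.

All predict sets are disjoint. The grammar IS LL(1).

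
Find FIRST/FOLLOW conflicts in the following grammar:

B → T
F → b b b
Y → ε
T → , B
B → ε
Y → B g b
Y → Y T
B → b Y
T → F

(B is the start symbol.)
Yes. B → T with FOLLOW(B) on { ',', 'b' }; B → b Y with FOLLOW(B) on { 'b' }; Y → B g b with FOLLOW(Y) on { ',', 'b', 'g' }; Y → Y T with FOLLOW(Y) on { ',', 'b', 'g' }

Nullable non-terminals: B, Y.
FIRST sets used below: FIRST(T) = { ',', 'b' }, FIRST(B) = { ',', 'b', ε }, FIRST(Y) = { ',', 'b', 'g', ε }

B: nullable alternative(s) B → ε; FOLLOW(B) = { $, ',', 'b', 'g' }
  B → T: FIRST \ {ε} = { ',', 'b' } — overlaps FOLLOW(B) on { ',', 'b' }: CONFLICT
  B → ε: FIRST \ {ε} = { } — this is the only nullable alternative, skip
  B → b Y: FIRST \ {ε} = { 'b' } — overlaps FOLLOW(B) on { 'b' }: CONFLICT

Y: nullable alternative(s) Y → ε; FOLLOW(Y) = { $, ',', 'b', 'g' }
  Y → ε: FIRST \ {ε} = { } — this is the only nullable alternative, skip
  Y → B g b: FIRST \ {ε} = { ',', 'b', 'g' } — overlaps FOLLOW(Y) on { ',', 'b', 'g' }: CONFLICT
  Y → Y T: FIRST \ {ε} = { ',', 'b', 'g' } — overlaps FOLLOW(Y) on { ',', 'b', 'g' }: CONFLICT

F, T have no nullable alternative, so no FIRST/FOLLOW check is needed there.

So the grammar has 4 FIRST/FOLLOW conflicts (marked CONFLICT above).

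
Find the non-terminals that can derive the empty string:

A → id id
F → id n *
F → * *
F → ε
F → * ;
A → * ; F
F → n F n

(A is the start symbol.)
A non-terminal is nullable if it can derive ε (the empty string): either it has an ε-production, or it has a production whose right-hand side consists entirely of nullable non-terminals.

ε-productions: F → ε
So F is immediately nullable.
No further non-terminal can be added: every production for the remaining non-terminals contains a terminal or a non-nullable non-terminal.
Nullable = { 'F' }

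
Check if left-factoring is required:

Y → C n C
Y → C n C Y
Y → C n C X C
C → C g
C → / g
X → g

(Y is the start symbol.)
Yes, Y has productions with common prefix 'C n C'

Left-factoring is needed when two productions for the same non-terminal
share a common prefix on the right-hand side.

Productions for Y:
  Y → C n C
  Y → C n C Y
  Y → C n C X C
Productions for C:
  C → C g
  C → / g

Found common prefix 'C n C' in productions for Y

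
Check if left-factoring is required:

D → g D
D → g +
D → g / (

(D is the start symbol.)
Yes, D has productions with common prefix 'g'

Left-factoring is needed when two productions for the same non-terminal
share a common prefix on the right-hand side.

Productions for D:
  D → g D
  D → g +
  D → g / (

Found common prefix 'g' in productions for D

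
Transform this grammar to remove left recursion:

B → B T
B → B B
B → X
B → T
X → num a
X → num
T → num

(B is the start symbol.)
B → X B'
B → T B'
B' → T B'
B' → B B'
B' → ε
X → num a
X → num
T → num

B is directly left-recursive. The standard transformation for
  A → A α₁ | ... | A α_m | β₁ | ... | β_n
is
  A  → β₁ A' | ... | β_n A'
  A' → α₁ A' | ... | α_m A' | ε

B → X becomes B → X B'
B → T becomes B → T B'
B → B T becomes B' → T B'
B → B B becomes B' → B B'
Add B' → ε

Productions for other non-terminals are unchanged:
  X → num a
  X → num
  T → num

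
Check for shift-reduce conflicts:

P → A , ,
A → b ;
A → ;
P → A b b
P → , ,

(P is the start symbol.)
A shift-reduce conflict occurs when an LR(0) state has both:
  - a complete (reduce) item [A → α .] (dot at the end), and
  - a shift item [B → β . c γ] (dot before a terminal).

Augment with P' → P and build the canonical LR(0) collection (I0 = CLOSURE({[P' → . P]}), then GOTO on every symbol after a dot until no new states appear). It has 12 states:
  I0: { [A → . ;], [A → . b ;], [P → . , ,], [P → . A , ,], [P → . A b b], [P' → . P] }  — shift
  I1: { [P → , . ,] }  — shift
  I2: { [A → ; .] }  — reduce
  I3: { [P → A . , ,], [P → A . b b] }  — shift
  I4: { [P' → P .] }  — accept
  I5: { [A → b . ;] }  — shift
  I6: { [A → b ; .] }  — reduce
  I7: { [P → A , . ,] }  — shift
  I8: { [P → A b . b] }  — shift
  I9: { [P → A b b .] }  — reduce
  I10: { [P → A , , .] }  — reduce
  I11: { [P → , , .] }  — reduce

No state contains both a complete item and a shift item.

Answer: No shift-reduce conflicts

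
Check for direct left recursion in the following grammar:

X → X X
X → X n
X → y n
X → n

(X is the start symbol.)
X → X X: LEFT RECURSIVE (starts with X)
X → X n: LEFT RECURSIVE (starts with X)
X → y n: starts with y
X → n: starts with n

The grammar has direct left recursion on: X.

Answer: Yes, X is left-recursive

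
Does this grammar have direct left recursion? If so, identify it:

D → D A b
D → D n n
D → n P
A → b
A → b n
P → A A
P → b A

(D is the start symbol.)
Yes, D is left-recursive

D → D A b: LEFT RECURSIVE (starts with D)
D → D n n: LEFT RECURSIVE (starts with D)
D → n P: starts with n
A → b: starts with b
A → b n: starts with b
P → A A: starts with A
P → b A: starts with b

The grammar has direct left recursion on: D.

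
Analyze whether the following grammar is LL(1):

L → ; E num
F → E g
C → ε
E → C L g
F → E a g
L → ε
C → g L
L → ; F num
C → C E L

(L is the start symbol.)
No. Predict set conflict for L: { ';' }

A grammar is LL(1) if for each non-terminal N with multiple productions, the predict sets of those productions are pairwise disjoint, where PREDICT(N → α) = (FIRST(α) \ {ε}) ∪ (FOLLOW(N) if α ⇒* ε).

Relevant sets:
  FIRST(E) = { ';', 'g' }
  FIRST(C) = { ';', 'g', ε }
  FOLLOW(L) = { $, ';', 'g' }
  FOLLOW(C) = { ';', 'g' }

For L:
  PREDICT(L → ';' E num) = { ';' }
  PREDICT(L → ε) = { $, ';', 'g' }
  PREDICT(L → ';' F num) = { ';' }
For F:
  PREDICT(F → E g) = { ';', 'g' }
  PREDICT(F → E a g) = { ';', 'g' }
For C:
  PREDICT(C → ε) = { ';', 'g' }
  PREDICT(C → g L) = { 'g' }
  PREDICT(C → C E L) = { ';', 'g' }
E has a single production, so nothing to check there.

Conflict found: Predict set conflict for L: { ';' }
The grammar is NOT LL(1).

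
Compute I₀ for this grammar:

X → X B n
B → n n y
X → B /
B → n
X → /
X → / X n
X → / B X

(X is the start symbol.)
{ [B → . n n y], [B → . n], [X → . / B X], [X → . / X n], [X → . /], [X → . B /], [X → . X B n], [X' → . X] }

First, augment the grammar with X' → X
I₀ = CLOSURE({ [X' → . X] }):
  [X' → . X] has the dot before X: add [X → . X B n], [X → . B /], [X → . /], [X → . / X n], [X → . / B X]
  [X → . B /] has the dot before B: add [B → . n n y], [B → . n]
No further items can be added.

I₀ = { [B → . n n y], [B → . n], [X → . / B X], [X → . / X n], [X → . /], [X → . B /], [X → . X B n], [X' → . X] }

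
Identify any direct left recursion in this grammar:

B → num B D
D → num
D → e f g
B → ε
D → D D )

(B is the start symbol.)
Direct left recursion occurs when N → N α for some non-terminal N (the right-hand side begins with the left-hand side itself).

B → num B D: starts with num
D → num: starts with num
D → e f g: starts with e
B → ε: starts with ε
D → D D ): LEFT RECURSIVE (starts with D)

The grammar has direct left recursion on: D.

Answer: Yes, D is left-recursive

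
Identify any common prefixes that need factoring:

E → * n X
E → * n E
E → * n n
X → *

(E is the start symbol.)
Left-factoring is needed when two productions for the same non-terminal
share a common prefix on the right-hand side.

Productions for E:
  E → * n X
  E → * n E
  E → * n n

Found common prefix '* n' in productions for E

Answer: Yes, E has productions with common prefix '* n'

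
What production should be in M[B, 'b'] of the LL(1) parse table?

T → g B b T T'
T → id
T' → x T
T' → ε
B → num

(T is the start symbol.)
Empty (error entry)

To find M[B, 'b'], we find productions for B where 'b' is in the predict set (PREDICT(N → α) = (FIRST(α) \ {ε}) ∪ (FOLLOW(N) if α ⇒* ε)).

B → num: PREDICT = { 'num' }

M[B, 'b'] is empty (no production applies)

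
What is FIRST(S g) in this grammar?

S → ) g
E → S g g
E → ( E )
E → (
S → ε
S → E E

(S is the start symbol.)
FIRST sets of the non-terminals involved (from the grammar, by fixed-point iteration):
  FIRST(S) = { '(', ')', 'g', ε }

To compute FIRST(S g), process the symbols left to right:
Symbol S is a non-terminal. Add FIRST(S) \ {ε} = { '(', ')', 'g' }
S is nullable (ε ∈ FIRST(S)), continue to the next symbol.
Symbol g is a terminal. Add 'g' and stop.
FIRST(S g) = { '(', ')', 'g' }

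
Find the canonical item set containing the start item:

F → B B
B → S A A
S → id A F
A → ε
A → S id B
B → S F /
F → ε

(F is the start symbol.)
{ [B → . S A A], [B → . S F /], [F → . B B], [F → .], [F' → . F], [S → . id A F] }

First, augment the grammar with F' → F
I₀ = CLOSURE({ [F' → . F] }):
  [F' → . F] has the dot before F: add [F → . B B], [F → .]
  [F → . B B] has the dot before B: add [B → . S A A], [B → . S F /]
  [B → . S A A] has the dot before S: add [S → . id A F]
No further items can be added.

I₀ = { [B → . S A A], [B → . S F /], [F → . B B], [F → .], [F' → . F], [S → . id A F] }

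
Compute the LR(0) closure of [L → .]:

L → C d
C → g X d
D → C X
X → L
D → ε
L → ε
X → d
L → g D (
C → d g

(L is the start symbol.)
{ [L → .] }

To compute CLOSURE, for each item [A → α.Bβ] where B is a non-terminal, add [B → .γ] for all productions B → γ; repeat for the newly added items until nothing changes.

Start with: [L → .]
The dot is at the end, so nothing is added.

CLOSURE = { [L → .] }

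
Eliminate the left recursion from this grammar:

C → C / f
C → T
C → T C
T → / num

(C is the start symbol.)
C → T C'
C → T C C'
C' → / f C'
C' → ε
T → / num

C is directly left-recursive. The standard transformation for
  A → A α₁ | ... | A α_m | β₁ | ... | β_n
is
  A  → β₁ A' | ... | β_n A'
  A' → α₁ A' | ... | α_m A' | ε

C → T becomes C → T C'
C → T C becomes C → T C C'
C → C / f becomes C' → / f C'
Add C' → ε

Productions for other non-terminals are unchanged:
  T → / num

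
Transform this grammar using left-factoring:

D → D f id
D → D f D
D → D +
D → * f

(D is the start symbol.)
Left-factoring transforms A → αβ₁ | αβ₂ into A → αA' and A' → β₁ | β₂
(α is the longest common prefix among the alternatives). Repeat until
no nonterminal has two alternatives with a common prefix.

Round 1: D has alternatives sharing prefix 'D'. Introduce D': D → D D'
  Add: D' → f id
  Add: D' → f D
  Add: D' → +

Round 2: D' has alternatives sharing prefix 'f'. Introduce D'': D' → f D''
  Add: D'' → id
  Add: D'' → D

No remaining common prefixes — done.

Resulting grammar:
D → D D'
D' → f D''
D'' → id
D'' → D
D' → +
D → * f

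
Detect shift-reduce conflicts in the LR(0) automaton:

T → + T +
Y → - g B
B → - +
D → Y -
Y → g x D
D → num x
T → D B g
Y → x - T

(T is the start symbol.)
No shift-reduce conflicts

A shift-reduce conflict occurs when an LR(0) state has both:
  - a complete (reduce) item [A → α .] (dot at the end), and
  - a shift item [B → β . c γ] (dot before a terminal).

Augment with T' → T and build the canonical LR(0) collection (I0 = CLOSURE({[T' → . T]}), then GOTO on every symbol after a dot until no new states appear). It has 23 states:
  I0: { [D → . Y -], [D → . num x], [T → . + T +], [T → . D B g], [T' → . T], [Y → . - g B], [Y → . g x D], [Y → . x - T] }  — shift
  I1: { [D → . Y -], [D → . num x], [T → + . T +], [T → . + T +], [T → . D B g], [Y → . - g B], [Y → . g x D], [Y → . x - T] }  — shift
  I2: { [Y → - . g B] }  — shift
  I3: { [B → . - +], [T → D . B g] }  — shift
  I4: { [T' → T .] }  — accept
  I5: { [D → Y . -] }  — shift
  I6: { [Y → g . x D] }  — shift
  I7: { [D → num . x] }  — shift
  I8: { [Y → x . - T] }  — shift
  I9: { [D → . Y -], [D → . num x], [T → . + T +], [T → . D B g], [Y → . - g B], [Y → . g x D], [Y → . x - T], [Y → x - . T] }  — shift
  I10: { [Y → x - T .] }  — reduce
  I11: { [D → num x .] }  — reduce
  I12: { [D → . Y -], [D → . num x], [Y → . - g B], [Y → . g x D], [Y → . x - T], [Y → g x . D] }  — shift
  I13: { [Y → g x D .] }  — reduce
  I14: { [D → Y - .] }  — reduce
  I15: { [B → - . +] }  — shift
  I16: { [T → D B . g] }  — shift
  I17: { [T → D B g .] }  — reduce
  I18: { [B → - + .] }  — reduce
  I19: { [B → . - +], [Y → - g . B] }  — shift
  I20: { [Y → - g B .] }  — reduce
  I21: { [T → + T . +] }  — shift
  I22: { [T → + T + .] }  — reduce

No state contains both a complete item and a shift item.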